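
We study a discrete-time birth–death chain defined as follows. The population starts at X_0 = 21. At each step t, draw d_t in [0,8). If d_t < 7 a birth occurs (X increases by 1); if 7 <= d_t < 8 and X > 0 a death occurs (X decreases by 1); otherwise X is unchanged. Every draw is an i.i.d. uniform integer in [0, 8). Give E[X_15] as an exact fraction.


X can drop by at most 1 per step and X_0 = 21 > T = 15, so X_t >= 21 − t >= 6 > 0 for every t <= 15: the floor at 0 (the 'and X > 0' condition) never binds. Hence X_15 = X_0 + Σ_{t<15} Y_t with i.i.d. increments Y_t = y(d_t) ∈ {+1, −1, 0}.
Outcome values over d=0..7: [1, 1, 1, 1, 1, 1, 1, -1]
Σy = 6, Σy² = 8, M = 8
μ = 6/8 = 3/4,  σ² = 8/8 − (3/4)² = 7/16
E[X_15] = 21 + 15·(3/4) = 129/4

129/4


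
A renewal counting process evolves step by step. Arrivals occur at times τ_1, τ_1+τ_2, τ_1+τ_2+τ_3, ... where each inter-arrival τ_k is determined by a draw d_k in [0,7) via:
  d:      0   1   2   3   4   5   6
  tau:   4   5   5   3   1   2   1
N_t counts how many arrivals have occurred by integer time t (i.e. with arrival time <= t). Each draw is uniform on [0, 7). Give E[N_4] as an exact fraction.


Inter-arrival values over d=0..6: [4, 5, 5, 3, 1, 2, 1]
Each d has probability 1/7, so the pmf of τ is: f(1) = 2/7, f(2) = 1/7, f(3) = 1/7, f(4) = 1/7, f(5) = 2/7
Renewal equation for m(n) = E[N_n]: condition on τ_1 = k (if k <= n, one arrival plus a fresh copy on the remaining n−k steps): m(n) = F(n) + Σ_{k<=n} f(k)·m(n−k), where F(n) = P(τ <= n) and m(0) = 0
m(1) = F(1) = 2/7
m(2) = F(2) + f(1)·m(1) = 3/7 + 2/7·2/7 = 25/49
m(3) = F(3) + f(1)·m(2) + f(2)·m(1) = 4/7 + 2/7·25/49 + 1/7·2/7 = 260/343
m(4) = F(4) + f(1)·m(3) + f(2)·m(2) + f(3)·m(1) = 5/7 + 2/7·260/343 + 1/7·25/49 + 1/7·2/7 = 2508/2401
E[N_4] = m(4) = 2508/2401

2508/2401


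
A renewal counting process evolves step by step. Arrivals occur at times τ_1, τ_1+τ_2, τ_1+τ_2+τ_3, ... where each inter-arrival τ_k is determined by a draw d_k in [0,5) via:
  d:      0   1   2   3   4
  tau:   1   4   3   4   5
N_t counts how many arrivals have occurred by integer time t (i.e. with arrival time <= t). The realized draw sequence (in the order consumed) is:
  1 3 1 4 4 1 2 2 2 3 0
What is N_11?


2

draw d_1=1: τ_1=4, arrival time A_1=4
draw d_2=3: τ_2=4, arrival time A_2=8
draw d_3=1: τ_3=4, arrival time A_3=12
draw d_4=4: τ_4=5, arrival time A_4=17
draw d_5=4: τ_5=5, arrival time A_5=22
draw d_6=1: τ_6=4, arrival time A_6=26
draw d_7=2: τ_7=3, arrival time A_7=29
draw d_8=2: τ_8=3, arrival time A_8=32
draw d_9=2: τ_9=3, arrival time A_9=35
draw d_10=3: τ_10=4, arrival time A_10=39
draw d_11=0: τ_11=1, arrival time A_11=40
N_t over t=0..11: 0:0 1:0 2:0 3:0 4:1 5:1 6:1 7:1 8:2 9:2 10:2 11:2


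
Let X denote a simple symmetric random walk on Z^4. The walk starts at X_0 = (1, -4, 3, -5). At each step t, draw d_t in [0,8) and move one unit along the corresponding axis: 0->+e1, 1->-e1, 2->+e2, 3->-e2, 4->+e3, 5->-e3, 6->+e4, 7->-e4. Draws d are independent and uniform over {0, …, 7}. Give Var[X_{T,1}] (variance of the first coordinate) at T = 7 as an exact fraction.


7/4

Outcome values over d=0..7: [1, -1, 0, 0, 0, 0, 0, 0]
Σy = 0, Σy² = 2, M = 8
μ = 0/8 = 0,  σ² = 2/8 − (0)² = 1/4
Independent increments: Var[X_7] = 7·σ² = 7·(1/4) = 7/4


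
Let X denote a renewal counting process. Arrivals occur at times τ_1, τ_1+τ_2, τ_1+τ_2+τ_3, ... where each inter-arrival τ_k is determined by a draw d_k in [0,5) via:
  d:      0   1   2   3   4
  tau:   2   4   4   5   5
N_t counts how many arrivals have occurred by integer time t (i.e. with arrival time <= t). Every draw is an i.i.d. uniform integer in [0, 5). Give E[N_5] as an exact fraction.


Inter-arrival values over d=0..4: [2, 4, 4, 5, 5]
Each d has probability 1/5, so the pmf of τ is: f(2) = 1/5, f(4) = 2/5, f(5) = 2/5
Renewal equation for m(n) = E[N_n]: condition on τ_1 = k (if k <= n, one arrival plus a fresh copy on the remaining n−k steps): m(n) = F(n) + Σ_{k<=n} f(k)·m(n−k), where F(n) = P(τ <= n) and m(0) = 0
m(1) = F(1) = 0
m(2) = F(2) = 1/5
m(3) = F(3) = 1/5
m(4) = F(4) + f(2)·m(2) = 3/5 + 1/5·1/5 = 16/25
m(5) = F(5) + f(2)·m(3) = 1 + 1/5·1/5 = 26/25
E[N_5] = m(5) = 26/25

26/25


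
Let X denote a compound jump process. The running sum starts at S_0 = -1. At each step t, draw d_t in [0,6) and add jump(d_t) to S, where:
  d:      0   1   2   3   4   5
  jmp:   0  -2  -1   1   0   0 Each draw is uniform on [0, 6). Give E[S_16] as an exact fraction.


-19/3

Outcome values over d=0..5: [0, -2, -1, 1, 0, 0]
Σy = -2, Σy² = 6, M = 6
μ = -2/6 = -1/3,  σ² = 6/6 − (-1/3)² = 8/9
E[S_16] = -1 + 16·(-1/3) = -19/3


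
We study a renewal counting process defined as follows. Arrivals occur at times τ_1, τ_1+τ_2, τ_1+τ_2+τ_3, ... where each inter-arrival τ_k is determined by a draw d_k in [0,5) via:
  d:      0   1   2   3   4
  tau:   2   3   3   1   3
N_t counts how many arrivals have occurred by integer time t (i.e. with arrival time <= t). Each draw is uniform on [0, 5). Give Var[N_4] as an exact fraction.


123434/390625

Inter-arrival values over d=0..4: [2, 3, 3, 1, 3]
Each d has probability 1/5, so the pmf of τ is: f(1) = 1/5, f(2) = 1/5, f(3) = 3/5
Let p_n(j) = P(N_n = j), with p_0 = [1]. Condition on τ_1: p_n(0) = P(τ > n), and for j >= 1, p_n(j) = Σ_{k<=n} f(k)·p_{n−k}(j−1)
p_1 = [4/5, 1/5]  (j = 0..1)
p_2 = [3/5, 9/25, 1/25]  (j = 0..2)
p_3 = [0, 22/25, 14/125, 1/125]  (j = 0..3)
p_4 = [0, 3/5, 46/125, 19/625, 1/625]  (j = 0..4)
E[N_4] = Σ j·p_4(j) = 896/625;  E[N_4²] = Σ j²·p_4(j) = 1482/625
Var[N_4] = 1482/625 − (896/625)² = 123434/390625


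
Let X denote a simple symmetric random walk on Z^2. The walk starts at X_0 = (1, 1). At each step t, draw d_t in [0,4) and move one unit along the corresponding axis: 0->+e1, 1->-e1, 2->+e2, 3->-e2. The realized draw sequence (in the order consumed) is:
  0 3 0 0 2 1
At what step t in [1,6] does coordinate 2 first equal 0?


t=0: X=(1, 1), d=0 → +e1, X_1=(2, 1)
t=1: X=(2, 1), d=3 → -e2, X_2=(2, 0)
t=2: X=(2, 0), d=0 → +e1, X_3=(3, 0)
t=3: X=(3, 0), d=0 → +e1, X_4=(4, 0)
t=4: X=(4, 0), d=2 → +e2, X_5=(4, 1)
t=5: X=(4, 1), d=1 → -e1, X_6=(3, 1)

2


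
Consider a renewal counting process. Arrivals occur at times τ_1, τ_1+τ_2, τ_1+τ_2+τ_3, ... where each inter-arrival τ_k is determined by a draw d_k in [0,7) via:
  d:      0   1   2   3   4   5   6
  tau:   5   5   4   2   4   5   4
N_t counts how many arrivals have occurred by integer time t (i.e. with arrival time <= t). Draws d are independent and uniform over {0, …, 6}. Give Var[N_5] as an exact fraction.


Inter-arrival values over d=0..6: [5, 5, 4, 2, 4, 5, 4]
Each d has probability 1/7, so the pmf of τ is: f(2) = 1/7, f(4) = 3/7, f(5) = 3/7
Let p_n(j) = P(N_n = j), with p_0 = [1]. Condition on τ_1: p_n(0) = P(τ > n), and for j >= 1, p_n(j) = Σ_{k<=n} f(k)·p_{n−k}(j−1)
p_1 = [1]  (j = 0)
p_2 = [6/7, 1/7]  (j = 0..1)
p_3 = [6/7, 1/7]  (j = 0..1)
p_4 = [3/7, 27/49, 1/49]  (j = 0..2)
p_5 = [0, 48/49, 1/49]  (j = 0..2)
E[N_5] = Σ j·p_5(j) = 50/49;  E[N_5²] = Σ j²·p_5(j) = 52/49
Var[N_5] = 52/49 − (50/49)² = 48/2401

48/2401


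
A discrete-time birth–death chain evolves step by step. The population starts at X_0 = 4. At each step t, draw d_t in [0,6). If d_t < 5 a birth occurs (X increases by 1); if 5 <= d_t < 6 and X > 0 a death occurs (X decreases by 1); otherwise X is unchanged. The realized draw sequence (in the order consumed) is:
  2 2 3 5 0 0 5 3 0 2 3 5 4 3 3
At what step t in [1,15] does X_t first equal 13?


t=0: X=4, d=2 → birth, X_1=5
t=1: X=5, d=2 → birth, X_2=6
t=2: X=6, d=3 → birth, X_3=7
t=3: X=7, d=5 → death, X_4=6
t=4: X=6, d=0 → birth, X_5=7
t=5: X=7, d=0 → birth, X_6=8
t=6: X=8, d=5 → death, X_7=7
t=7: X=7, d=3 → birth, X_8=8
t=8: X=8, d=0 → birth, X_9=9
t=9: X=9, d=2 → birth, X_10=10
t=10: X=10, d=3 → birth, X_11=11
t=11: X=11, d=5 → death, X_12=10
t=12: X=10, d=4 → birth, X_13=11
t=13: X=11, d=3 → birth, X_14=12
t=14: X=12, d=3 → birth, X_15=13

15


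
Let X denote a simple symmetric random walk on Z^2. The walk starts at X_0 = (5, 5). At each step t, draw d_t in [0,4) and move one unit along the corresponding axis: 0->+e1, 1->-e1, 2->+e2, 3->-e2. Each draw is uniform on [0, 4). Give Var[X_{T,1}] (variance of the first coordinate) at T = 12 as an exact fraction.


6

Outcome values over d=0..3: [1, -1, 0, 0]
Σy = 0, Σy² = 2, M = 4
μ = 0/4 = 0,  σ² = 2/4 − (0)² = 1/2
Independent increments: Var[X_12] = 12·σ² = 12·(1/2) = 6


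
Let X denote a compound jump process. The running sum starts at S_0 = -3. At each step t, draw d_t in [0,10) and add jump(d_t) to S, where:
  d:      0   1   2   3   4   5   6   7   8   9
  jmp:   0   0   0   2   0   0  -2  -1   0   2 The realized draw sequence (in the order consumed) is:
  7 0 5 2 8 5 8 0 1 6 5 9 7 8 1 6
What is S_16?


-7

t=0: S=-3, d=7, jump=-1, S_1=-4
t=1: S=-4, d=0, jump=0, S_2=-4
t=2: S=-4, d=5, jump=0, S_3=-4
t=3: S=-4, d=2, jump=0, S_4=-4
t=4: S=-4, d=8, jump=0, S_5=-4
t=5: S=-4, d=5, jump=0, S_6=-4
t=6: S=-4, d=8, jump=0, S_7=-4
t=7: S=-4, d=0, jump=0, S_8=-4
t=8: S=-4, d=1, jump=0, S_9=-4
t=9: S=-4, d=6, jump=-2, S_10=-6
t=10: S=-6, d=5, jump=0, S_11=-6
t=11: S=-6, d=9, jump=2, S_12=-4
t=12: S=-4, d=7, jump=-1, S_13=-5
t=13: S=-5, d=8, jump=0, S_14=-5
t=14: S=-5, d=1, jump=0, S_15=-5
t=15: S=-5, d=6, jump=-2, S_16=-7


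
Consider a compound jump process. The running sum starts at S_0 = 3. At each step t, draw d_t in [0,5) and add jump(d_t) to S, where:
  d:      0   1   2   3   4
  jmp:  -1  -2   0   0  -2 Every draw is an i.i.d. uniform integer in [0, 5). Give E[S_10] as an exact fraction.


-7

Outcome values over d=0..4: [-1, -2, 0, 0, -2]
Σy = -5, Σy² = 9, M = 5
μ = -5/5 = -1,  σ² = 9/5 − (-1)² = 4/5
E[S_10] = 3 + 10·(-1) = -7


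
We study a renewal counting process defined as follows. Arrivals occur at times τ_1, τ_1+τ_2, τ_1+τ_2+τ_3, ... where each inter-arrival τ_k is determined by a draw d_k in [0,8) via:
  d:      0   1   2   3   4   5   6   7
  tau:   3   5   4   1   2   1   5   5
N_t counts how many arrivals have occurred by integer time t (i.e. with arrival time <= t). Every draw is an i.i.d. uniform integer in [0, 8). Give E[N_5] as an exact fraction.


Inter-arrival values over d=0..7: [3, 5, 4, 1, 2, 1, 5, 5]
Each d has probability 1/8, so the pmf of τ is: f(1) = 1/4, f(2) = 1/8, f(3) = 1/8, f(4) = 1/8, f(5) = 3/8
Renewal equation for m(n) = E[N_n]: condition on τ_1 = k (if k <= n, one arrival plus a fresh copy on the remaining n−k steps): m(n) = F(n) + Σ_{k<=n} f(k)·m(n−k), where F(n) = P(τ <= n) and m(0) = 0
m(1) = F(1) = 1/4
m(2) = F(2) + f(1)·m(1) = 3/8 + 1/4·1/4 = 7/16
m(3) = F(3) + f(1)·m(2) + f(2)·m(1) = 1/2 + 1/4·7/16 + 1/8·1/4 = 41/64
m(4) = F(4) + f(1)·m(3) + f(2)·m(2) + f(3)·m(1) = 5/8 + 1/4·41/64 + 1/8·7/16 + 1/8·1/4 = 223/256
m(5) = F(5) + f(1)·m(4) + f(2)·m(3) + f(3)·m(2) + f(4)·m(1) = 1 + 1/4·223/256 + 1/8·41/64 + 1/8·7/16 + 1/8·1/4 = 1417/1024
E[N_5] = m(5) = 1417/1024

1417/1024


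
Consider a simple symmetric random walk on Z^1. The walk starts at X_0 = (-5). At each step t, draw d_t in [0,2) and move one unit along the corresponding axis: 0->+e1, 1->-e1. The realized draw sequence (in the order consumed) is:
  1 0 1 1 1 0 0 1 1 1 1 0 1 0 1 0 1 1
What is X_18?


(-11)

t=0: X=(-5), d=1 → -e1, X_1=(-6)
t=1: X=(-6), d=0 → +e1, X_2=(-5)
t=2: X=(-5), d=1 → -e1, X_3=(-6)
t=3: X=(-6), d=1 → -e1, X_4=(-7)
t=4: X=(-7), d=1 → -e1, X_5=(-8)
t=5: X=(-8), d=0 → +e1, X_6=(-7)
t=6: X=(-7), d=0 → +e1, X_7=(-6)
t=7: X=(-6), d=1 → -e1, X_8=(-7)
t=8: X=(-7), d=1 → -e1, X_9=(-8)
t=9: X=(-8), d=1 → -e1, X_10=(-9)
t=10: X=(-9), d=1 → -e1, X_11=(-10)
t=11: X=(-10), d=0 → +e1, X_12=(-9)
t=12: X=(-9), d=1 → -e1, X_13=(-10)
t=13: X=(-10), d=0 → +e1, X_14=(-9)
t=14: X=(-9), d=1 → -e1, X_15=(-10)
t=15: X=(-10), d=0 → +e1, X_16=(-9)
t=16: X=(-9), d=1 → -e1, X_17=(-10)
t=17: X=(-10), d=1 → -e1, X_18=(-11)


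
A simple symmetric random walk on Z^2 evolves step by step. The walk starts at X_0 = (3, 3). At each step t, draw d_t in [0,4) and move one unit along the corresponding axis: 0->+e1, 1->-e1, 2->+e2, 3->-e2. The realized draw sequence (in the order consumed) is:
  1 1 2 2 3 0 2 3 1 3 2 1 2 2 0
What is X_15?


t=0: X=(3, 3), d=1 → -e1, X_1=(2, 3)
t=1: X=(2, 3), d=1 → -e1, X_2=(1, 3)
t=2: X=(1, 3), d=2 → +e2, X_3=(1, 4)
t=3: X=(1, 4), d=2 → +e2, X_4=(1, 5)
t=4: X=(1, 5), d=3 → -e2, X_5=(1, 4)
t=5: X=(1, 4), d=0 → +e1, X_6=(2, 4)
t=6: X=(2, 4), d=2 → +e2, X_7=(2, 5)
t=7: X=(2, 5), d=3 → -e2, X_8=(2, 4)
t=8: X=(2, 4), d=1 → -e1, X_9=(1, 4)
t=9: X=(1, 4), d=3 → -e2, X_10=(1, 3)
t=10: X=(1, 3), d=2 → +e2, X_11=(1, 4)
t=11: X=(1, 4), d=1 → -e1, X_12=(0, 4)
t=12: X=(0, 4), d=2 → +e2, X_13=(0, 5)
t=13: X=(0, 5), d=2 → +e2, X_14=(0, 6)
t=14: X=(0, 6), d=0 → +e1, X_15=(1, 6)

(1, 6)


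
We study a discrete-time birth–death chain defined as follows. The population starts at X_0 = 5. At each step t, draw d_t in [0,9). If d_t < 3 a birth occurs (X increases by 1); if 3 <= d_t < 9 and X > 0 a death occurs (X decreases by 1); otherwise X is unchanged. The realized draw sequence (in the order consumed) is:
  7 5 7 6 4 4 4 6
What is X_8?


0

t=0: X=5, d=7 → death, X_1=4
t=1: X=4, d=5 → death, X_2=3
t=2: X=3, d=7 → death, X_3=2
t=3: X=2, d=6 → death, X_4=1
t=4: X=1, d=4 → death, X_5=0
t=5: X=0, d=4 → hold, X_6=0
t=6: X=0, d=4 → hold, X_7=0
t=7: X=0, d=6 → hold, X_8=0


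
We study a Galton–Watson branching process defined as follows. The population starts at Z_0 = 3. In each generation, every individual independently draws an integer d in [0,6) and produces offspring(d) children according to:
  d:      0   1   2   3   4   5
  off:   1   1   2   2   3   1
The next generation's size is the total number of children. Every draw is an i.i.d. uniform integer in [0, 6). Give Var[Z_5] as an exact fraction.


4503125/19683

Outcome values over d=0..5: [1, 1, 2, 2, 3, 1]
Σy = 10, Σy² = 20, M = 6
μ = 10/6 = 5/3,  σ² = 20/6 − (5/3)² = 5/9
V_0 = 0, E_0 = 3
V_1 = 5/9·E_0 + (5/3)²·V_0 = 5/3;  E_1 = 5
V_2 = 5/9·E_1 + (5/3)²·V_1 = 200/27;  E_2 = 25/3
V_3 = 5/9·E_2 + (5/3)²·V_2 = 6125/243;  E_3 = 125/9
V_4 = 5/9·E_3 + (5/3)²·V_3 = 170000/2187;  E_4 = 625/27
V_5 = 5/9·E_4 + (5/3)²·V_4 = 4503125/19683;  E_5 = 3125/81


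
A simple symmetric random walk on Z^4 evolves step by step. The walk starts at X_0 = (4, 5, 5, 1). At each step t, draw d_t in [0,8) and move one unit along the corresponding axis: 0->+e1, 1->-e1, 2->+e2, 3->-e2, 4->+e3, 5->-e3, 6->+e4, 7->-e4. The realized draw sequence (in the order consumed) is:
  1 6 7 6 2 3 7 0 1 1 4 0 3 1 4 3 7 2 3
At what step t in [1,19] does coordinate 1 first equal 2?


t=0: X=(4, 5, 5, 1), d=1 → -e1, X_1=(3, 5, 5, 1)
t=1: X=(3, 5, 5, 1), d=6 → +e4, X_2=(3, 5, 5, 2)
t=2: X=(3, 5, 5, 2), d=7 → -e4, X_3=(3, 5, 5, 1)
t=3: X=(3, 5, 5, 1), d=6 → +e4, X_4=(3, 5, 5, 2)
t=4: X=(3, 5, 5, 2), d=2 → +e2, X_5=(3, 6, 5, 2)
t=5: X=(3, 6, 5, 2), d=3 → -e2, X_6=(3, 5, 5, 2)
t=6: X=(3, 5, 5, 2), d=7 → -e4, X_7=(3, 5, 5, 1)
t=7: X=(3, 5, 5, 1), d=0 → +e1, X_8=(4, 5, 5, 1)
t=8: X=(4, 5, 5, 1), d=1 → -e1, X_9=(3, 5, 5, 1)
t=9: X=(3, 5, 5, 1), d=1 → -e1, X_10=(2, 5, 5, 1)
t=10: X=(2, 5, 5, 1), d=4 → +e3, X_11=(2, 5, 6, 1)
t=11: X=(2, 5, 6, 1), d=0 → +e1, X_12=(3, 5, 6, 1)
t=12: X=(3, 5, 6, 1), d=3 → -e2, X_13=(3, 4, 6, 1)
t=13: X=(3, 4, 6, 1), d=1 → -e1, X_14=(2, 4, 6, 1)
t=14: X=(2, 4, 6, 1), d=4 → +e3, X_15=(2, 4, 7, 1)
t=15: X=(2, 4, 7, 1), d=3 → -e2, X_16=(2, 3, 7, 1)
t=16: X=(2, 3, 7, 1), d=7 → -e4, X_17=(2, 3, 7, 0)
t=17: X=(2, 3, 7, 0), d=2 → +e2, X_18=(2, 4, 7, 0)
t=18: X=(2, 4, 7, 0), d=3 → -e2, X_19=(2, 3, 7, 0)

10


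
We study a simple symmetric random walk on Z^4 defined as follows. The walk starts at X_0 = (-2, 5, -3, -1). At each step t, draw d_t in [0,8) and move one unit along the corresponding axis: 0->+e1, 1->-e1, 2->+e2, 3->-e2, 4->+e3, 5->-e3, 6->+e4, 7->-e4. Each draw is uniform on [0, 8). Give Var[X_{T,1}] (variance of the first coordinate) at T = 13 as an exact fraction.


13/4

Outcome values over d=0..7: [1, -1, 0, 0, 0, 0, 0, 0]
Σy = 0, Σy² = 2, M = 8
μ = 0/8 = 0,  σ² = 2/8 − (0)² = 1/4
Independent increments: Var[X_13] = 13·σ² = 13·(1/4) = 13/4


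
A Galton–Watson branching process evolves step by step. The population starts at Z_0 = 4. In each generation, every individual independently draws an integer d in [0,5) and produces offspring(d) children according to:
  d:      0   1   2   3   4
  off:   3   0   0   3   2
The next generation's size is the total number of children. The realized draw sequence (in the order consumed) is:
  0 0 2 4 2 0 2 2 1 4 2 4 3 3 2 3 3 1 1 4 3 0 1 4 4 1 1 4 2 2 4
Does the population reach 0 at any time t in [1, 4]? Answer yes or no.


gen 0: Z_0=4, draws=[0, 0, 2, 4], offspring=[3, 3, 0, 2], Z_1=8
gen 1: Z_1=8, draws=[2, 0, 2, 2, 1, 4, 2, 4], offspring=[0, 3, 0, 0, 0, 2, 0, 2], Z_2=7
gen 2: Z_2=7, draws=[3, 3, 2, 3, 3, 1, 1], offspring=[3, 3, 0, 3, 3, 0, 0], Z_3=12
gen 3: Z_3=12, draws=[4, 3, 0, 1, 4, 4, 1, 1, 4, 2, 2, 4], offspring=[2, 3, 3, 0, 2, 2, 0, 0, 2, 0, 0, 2], Z_4=16

no


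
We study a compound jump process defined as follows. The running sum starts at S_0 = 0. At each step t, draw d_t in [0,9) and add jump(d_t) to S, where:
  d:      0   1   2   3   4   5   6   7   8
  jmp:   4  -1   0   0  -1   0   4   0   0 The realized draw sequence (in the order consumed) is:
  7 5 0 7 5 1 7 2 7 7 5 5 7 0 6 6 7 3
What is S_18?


15

t=0: S=0, d=7, jump=0, S_1=0
t=1: S=0, d=5, jump=0, S_2=0
t=2: S=0, d=0, jump=4, S_3=4
t=3: S=4, d=7, jump=0, S_4=4
t=4: S=4, d=5, jump=0, S_5=4
t=5: S=4, d=1, jump=-1, S_6=3
t=6: S=3, d=7, jump=0, S_7=3
t=7: S=3, d=2, jump=0, S_8=3
t=8: S=3, d=7, jump=0, S_9=3
t=9: S=3, d=7, jump=0, S_10=3
t=10: S=3, d=5, jump=0, S_11=3
t=11: S=3, d=5, jump=0, S_12=3
t=12: S=3, d=7, jump=0, S_13=3
t=13: S=3, d=0, jump=4, S_14=7
t=14: S=7, d=6, jump=4, S_15=11
t=15: S=11, d=6, jump=4, S_16=15
t=16: S=15, d=7, jump=0, S_17=15
t=17: S=15, d=3, jump=0, S_18=15


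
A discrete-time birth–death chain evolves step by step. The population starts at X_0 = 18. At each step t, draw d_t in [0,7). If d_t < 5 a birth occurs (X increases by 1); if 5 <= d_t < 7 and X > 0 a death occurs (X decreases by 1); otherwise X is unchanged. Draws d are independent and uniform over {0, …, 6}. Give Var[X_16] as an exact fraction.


X can drop by at most 1 per step and X_0 = 18 > T = 16, so X_t >= 18 − t >= 2 > 0 for every t <= 16: the floor at 0 (the 'and X > 0' condition) never binds. Hence X_16 = X_0 + Σ_{t<16} Y_t with i.i.d. increments Y_t = y(d_t) ∈ {+1, −1, 0}.
Outcome values over d=0..6: [1, 1, 1, 1, 1, -1, -1]
Σy = 3, Σy² = 7, M = 7
μ = 3/7 = 3/7,  σ² = 7/7 − (3/7)² = 40/49
Independent increments: Var[X_16] = 16·σ² = 16·(40/49) = 640/49

640/49


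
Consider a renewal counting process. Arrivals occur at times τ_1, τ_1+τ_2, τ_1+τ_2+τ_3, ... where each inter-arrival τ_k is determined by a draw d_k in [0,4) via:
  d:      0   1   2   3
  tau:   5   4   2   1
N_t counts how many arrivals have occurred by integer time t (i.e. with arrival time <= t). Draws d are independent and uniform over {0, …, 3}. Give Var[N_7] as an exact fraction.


228718391/268435456

Inter-arrival values over d=0..3: [5, 4, 2, 1]
Each d has probability 1/4, so the pmf of τ is: f(1) = 1/4, f(2) = 1/4, f(4) = 1/4, f(5) = 1/4
Let p_n(j) = P(N_n = j), with p_0 = [1]. Condition on τ_1: p_n(0) = P(τ > n), and for j >= 1, p_n(j) = Σ_{k<=n} f(k)·p_{n−k}(j−1)
p_1 = [3/4, 1/4]  (j = 0..1)
p_2 = [1/2, 7/16, 1/16]  (j = 0..2)
p_3 = [1/2, 5/16, 11/64, 1/64]  (j = 0..3)
p_4 = [1/4, 1/2, 3/16, 15/256, 1/256]  (j = 0..4)
p_5 = [0, 5/8, 17/64, 23/256, 19/1024, 1/1024]  (j = 0..5)
p_6 = [0, 3/8, 29/64, 33/256, 19/512, 23/4096, 1/4096]  (j = 0..6)
p_7 = [0, 1/4, 7/16, 61/256, 15/256, 57/4096, 27/16384, 1/16384]  (j = 0..7)
E[N_7] = Σ j·p_7(j) = 35293/16384;  E[N_7²] = Σ j²·p_7(j) = 89985/16384
Var[N_7] = 89985/16384 − (35293/16384)² = 228718391/268435456


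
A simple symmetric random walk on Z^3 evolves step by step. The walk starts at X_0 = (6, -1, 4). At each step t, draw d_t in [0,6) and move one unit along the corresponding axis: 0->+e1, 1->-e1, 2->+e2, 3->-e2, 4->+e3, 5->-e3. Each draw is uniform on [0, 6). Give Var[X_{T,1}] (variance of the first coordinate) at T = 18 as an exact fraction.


6

Outcome values over d=0..5: [1, -1, 0, 0, 0, 0]
Σy = 0, Σy² = 2, M = 6
μ = 0/6 = 0,  σ² = 2/6 − (0)² = 1/3
Independent increments: Var[X_18] = 18·σ² = 18·(1/3) = 6


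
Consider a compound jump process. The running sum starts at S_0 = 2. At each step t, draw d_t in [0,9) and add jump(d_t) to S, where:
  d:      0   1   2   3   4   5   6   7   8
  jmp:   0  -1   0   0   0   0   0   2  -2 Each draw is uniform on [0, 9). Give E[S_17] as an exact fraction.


1/9

Outcome values over d=0..8: [0, -1, 0, 0, 0, 0, 0, 2, -2]
Σy = -1, Σy² = 9, M = 9
μ = -1/9 = -1/9,  σ² = 9/9 − (-1/9)² = 80/81
E[S_17] = 2 + 17·(-1/9) = 1/9


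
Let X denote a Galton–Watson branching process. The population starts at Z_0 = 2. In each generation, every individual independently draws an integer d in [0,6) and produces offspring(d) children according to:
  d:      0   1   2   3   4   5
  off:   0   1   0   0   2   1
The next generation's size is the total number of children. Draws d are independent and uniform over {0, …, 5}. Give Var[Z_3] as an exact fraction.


Outcome values over d=0..5: [0, 1, 0, 0, 2, 1]
Σy = 4, Σy² = 6, M = 6
μ = 4/6 = 2/3,  σ² = 6/6 − (2/3)² = 5/9
V_0 = 0, E_0 = 2
V_1 = 5/9·E_0 + (2/3)²·V_0 = 10/9;  E_1 = 4/3
V_2 = 5/9·E_1 + (2/3)²·V_1 = 100/81;  E_2 = 8/9
V_3 = 5/9·E_2 + (2/3)²·V_2 = 760/729;  E_3 = 16/27

760/729


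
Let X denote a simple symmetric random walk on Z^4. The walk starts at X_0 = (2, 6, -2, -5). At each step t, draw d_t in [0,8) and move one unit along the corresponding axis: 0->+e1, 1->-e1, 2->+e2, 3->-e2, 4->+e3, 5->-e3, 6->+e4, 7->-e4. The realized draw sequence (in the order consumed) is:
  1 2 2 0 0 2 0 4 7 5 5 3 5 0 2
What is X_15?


(5, 9, -4, -6)

t=0: X=(2, 6, -2, -5), d=1 → -e1, X_1=(1, 6, -2, -5)
t=1: X=(1, 6, -2, -5), d=2 → +e2, X_2=(1, 7, -2, -5)
t=2: X=(1, 7, -2, -5), d=2 → +e2, X_3=(1, 8, -2, -5)
t=3: X=(1, 8, -2, -5), d=0 → +e1, X_4=(2, 8, -2, -5)
t=4: X=(2, 8, -2, -5), d=0 → +e1, X_5=(3, 8, -2, -5)
t=5: X=(3, 8, -2, -5), d=2 → +e2, X_6=(3, 9, -2, -5)
t=6: X=(3, 9, -2, -5), d=0 → +e1, X_7=(4, 9, -2, -5)
t=7: X=(4, 9, -2, -5), d=4 → +e3, X_8=(4, 9, -1, -5)
t=8: X=(4, 9, -1, -5), d=7 → -e4, X_9=(4, 9, -1, -6)
t=9: X=(4, 9, -1, -6), d=5 → -e3, X_10=(4, 9, -2, -6)
t=10: X=(4, 9, -2, -6), d=5 → -e3, X_11=(4, 9, -3, -6)
t=11: X=(4, 9, -3, -6), d=3 → -e2, X_12=(4, 8, -3, -6)
t=12: X=(4, 8, -3, -6), d=5 → -e3, X_13=(4, 8, -4, -6)
t=13: X=(4, 8, -4, -6), d=0 → +e1, X_14=(5, 8, -4, -6)
t=14: X=(5, 8, -4, -6), d=2 → +e2, X_15=(5, 9, -4, -6)


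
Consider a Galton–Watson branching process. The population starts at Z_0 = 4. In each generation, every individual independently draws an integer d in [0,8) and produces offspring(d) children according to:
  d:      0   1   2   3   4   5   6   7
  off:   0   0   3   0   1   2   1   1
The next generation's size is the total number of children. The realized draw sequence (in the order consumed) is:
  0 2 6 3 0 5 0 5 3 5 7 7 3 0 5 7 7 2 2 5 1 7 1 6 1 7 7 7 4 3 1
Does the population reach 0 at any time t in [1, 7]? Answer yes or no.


gen 0: Z_0=4, draws=[0, 2, 6, 3], offspring=[0, 3, 1, 0], Z_1=4
gen 1: Z_1=4, draws=[0, 5, 0, 5], offspring=[0, 2, 0, 2], Z_2=4
gen 2: Z_2=4, draws=[3, 5, 7, 7], offspring=[0, 2, 1, 1], Z_3=4
gen 3: Z_3=4, draws=[3, 0, 5, 7], offspring=[0, 0, 2, 1], Z_4=3
gen 4: Z_4=3, draws=[7, 2, 2], offspring=[1, 3, 3], Z_5=7
gen 5: Z_5=7, draws=[5, 1, 7, 1, 6, 1, 7], offspring=[2, 0, 1, 0, 1, 0, 1], Z_6=5
gen 6: Z_6=5, draws=[7, 7, 4, 3, 1], offspring=[1, 1, 1, 0, 0], Z_7=3

no


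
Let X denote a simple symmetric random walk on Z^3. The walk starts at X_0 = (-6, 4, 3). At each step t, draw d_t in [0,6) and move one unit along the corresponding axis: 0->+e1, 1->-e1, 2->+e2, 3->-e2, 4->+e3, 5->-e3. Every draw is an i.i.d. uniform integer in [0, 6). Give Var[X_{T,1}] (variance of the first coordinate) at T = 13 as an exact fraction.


Outcome values over d=0..5: [1, -1, 0, 0, 0, 0]
Σy = 0, Σy² = 2, M = 6
μ = 0/6 = 0,  σ² = 2/6 − (0)² = 1/3
Independent increments: Var[X_13] = 13·σ² = 13·(1/3) = 13/3

13/3


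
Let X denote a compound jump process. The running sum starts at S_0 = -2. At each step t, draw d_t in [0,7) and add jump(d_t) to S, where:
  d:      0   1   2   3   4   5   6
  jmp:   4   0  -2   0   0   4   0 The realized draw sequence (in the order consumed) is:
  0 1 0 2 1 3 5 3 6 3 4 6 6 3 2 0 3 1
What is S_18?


t=0: S=-2, d=0, jump=4, S_1=2
t=1: S=2, d=1, jump=0, S_2=2
t=2: S=2, d=0, jump=4, S_3=6
t=3: S=6, d=2, jump=-2, S_4=4
t=4: S=4, d=1, jump=0, S_5=4
t=5: S=4, d=3, jump=0, S_6=4
t=6: S=4, d=5, jump=4, S_7=8
t=7: S=8, d=3, jump=0, S_8=8
t=8: S=8, d=6, jump=0, S_9=8
t=9: S=8, d=3, jump=0, S_10=8
t=10: S=8, d=4, jump=0, S_11=8
t=11: S=8, d=6, jump=0, S_12=8
t=12: S=8, d=6, jump=0, S_13=8
t=13: S=8, d=3, jump=0, S_14=8
t=14: S=8, d=2, jump=-2, S_15=6
t=15: S=6, d=0, jump=4, S_16=10
t=16: S=10, d=3, jump=0, S_17=10
t=17: S=10, d=1, jump=0, S_18=10

10


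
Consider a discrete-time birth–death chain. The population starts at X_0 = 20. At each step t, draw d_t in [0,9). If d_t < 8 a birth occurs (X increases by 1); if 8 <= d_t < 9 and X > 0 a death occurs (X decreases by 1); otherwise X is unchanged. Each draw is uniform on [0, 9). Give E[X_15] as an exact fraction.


95/3

X can drop by at most 1 per step and X_0 = 20 > T = 15, so X_t >= 20 − t >= 5 > 0 for every t <= 15: the floor at 0 (the 'and X > 0' condition) never binds. Hence X_15 = X_0 + Σ_{t<15} Y_t with i.i.d. increments Y_t = y(d_t) ∈ {+1, −1, 0}.
Outcome values over d=0..8: [1, 1, 1, 1, 1, 1, 1, 1, -1]
Σy = 7, Σy² = 9, M = 9
μ = 7/9 = 7/9,  σ² = 9/9 − (7/9)² = 32/81
E[X_15] = 20 + 15·(7/9) = 95/3


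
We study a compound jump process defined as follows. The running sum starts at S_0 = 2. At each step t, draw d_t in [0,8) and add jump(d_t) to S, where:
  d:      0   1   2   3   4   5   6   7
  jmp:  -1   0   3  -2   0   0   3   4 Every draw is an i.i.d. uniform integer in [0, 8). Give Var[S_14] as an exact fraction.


Outcome values over d=0..7: [-1, 0, 3, -2, 0, 0, 3, 4]
Σy = 7, Σy² = 39, M = 8
μ = 7/8 = 7/8,  σ² = 39/8 − (7/8)² = 263/64
Independent increments: Var[S_14] = 14·σ² = 14·(263/64) = 1841/32

1841/32


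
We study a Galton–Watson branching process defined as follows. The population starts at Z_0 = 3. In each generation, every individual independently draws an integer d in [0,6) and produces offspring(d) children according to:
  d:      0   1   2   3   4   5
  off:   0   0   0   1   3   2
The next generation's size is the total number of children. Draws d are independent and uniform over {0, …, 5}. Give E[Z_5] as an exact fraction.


3

Outcome values over d=0..5: [0, 0, 0, 1, 3, 2]
Σy = 6, Σy² = 14, M = 6
μ = 6/6 = 1,  σ² = 14/6 − (1)² = 4/3
E[Z_0] = 3
E[Z_1] = 1·E[Z_0] = 3
E[Z_2] = 1·E[Z_1] = 3
E[Z_3] = 1·E[Z_2] = 3
E[Z_4] = 1·E[Z_3] = 3
E[Z_5] = 1·E[Z_4] = 3


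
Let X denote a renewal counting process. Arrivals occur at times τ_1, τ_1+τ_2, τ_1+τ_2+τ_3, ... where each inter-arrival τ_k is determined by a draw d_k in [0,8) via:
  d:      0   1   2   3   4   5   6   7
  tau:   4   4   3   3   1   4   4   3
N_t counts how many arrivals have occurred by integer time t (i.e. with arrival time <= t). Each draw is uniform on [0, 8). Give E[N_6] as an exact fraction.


372553/262144

Inter-arrival values over d=0..7: [4, 4, 3, 3, 1, 4, 4, 3]
Each d has probability 1/8, so the pmf of τ is: f(1) = 1/8, f(3) = 3/8, f(4) = 1/2
Renewal equation for m(n) = E[N_n]: condition on τ_1 = k (if k <= n, one arrival plus a fresh copy on the remaining n−k steps): m(n) = F(n) + Σ_{k<=n} f(k)·m(n−k), where F(n) = P(τ <= n) and m(0) = 0
m(1) = F(1) = 1/8
m(2) = F(2) + f(1)·m(1) = 1/8 + 1/8·1/8 = 9/64
m(3) = F(3) + f(1)·m(2) = 1/2 + 1/8·9/64 = 265/512
m(4) = F(4) + f(1)·m(3) + f(3)·m(1) = 1 + 1/8·265/512 + 3/8·1/8 = 4553/4096
m(5) = F(5) + f(1)·m(4) + f(3)·m(2) + f(4)·m(1) = 1 + 1/8·4553/4096 + 3/8·9/64 + 1/2·1/8 = 41097/32768
m(6) = F(6) + f(1)·m(5) + f(3)·m(3) + f(4)·m(2) = 1 + 1/8·41097/32768 + 3/8·265/512 + 1/2·9/64 = 372553/262144
E[N_6] = m(6) = 372553/262144


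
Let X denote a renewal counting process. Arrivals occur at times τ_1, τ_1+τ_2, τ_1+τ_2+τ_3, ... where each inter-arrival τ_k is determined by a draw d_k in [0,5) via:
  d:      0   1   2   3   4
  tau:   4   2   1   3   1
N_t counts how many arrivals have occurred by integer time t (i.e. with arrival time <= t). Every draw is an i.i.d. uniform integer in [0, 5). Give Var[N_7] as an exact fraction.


Inter-arrival values over d=0..4: [4, 2, 1, 3, 1]
Each d has probability 1/5, so the pmf of τ is: f(1) = 2/5, f(2) = 1/5, f(3) = 1/5, f(4) = 1/5
Let p_n(j) = P(N_n = j), with p_0 = [1]. Condition on τ_1: p_n(0) = P(τ > n), and for j >= 1, p_n(j) = Σ_{k<=n} f(k)·p_{n−k}(j−1)
p_1 = [3/5, 2/5]  (j = 0..1)
p_2 = [2/5, 11/25, 4/25]  (j = 0..2)
p_3 = [1/5, 12/25, 32/125, 8/125]  (j = 0..3)
p_4 = [0, 12/25, 9/25, 84/625, 16/625]  (j = 0..4)
p_5 = [0, 6/25, 57/125, 142/625, 208/3125, 32/3125]  (j = 0..5)
p_6 = [0, 3/25, 47/125, 211/625, 408/3125, 496/15625, 64/15625]  (j = 0..6)
p_7 = [0, 1/25, 36/125, 228/625, 688/3125, 1104/15625, 1152/78125, 128/78125]  (j = 0..7)
E[N_7] = Σ j·p_7(j) = 237833/78125;  E[N_7²] = Σ j²·p_7(j) = 810569/78125
Var[N_7] = 810569/78125 − (237833/78125)² = 6761167236/6103515625

6761167236/6103515625


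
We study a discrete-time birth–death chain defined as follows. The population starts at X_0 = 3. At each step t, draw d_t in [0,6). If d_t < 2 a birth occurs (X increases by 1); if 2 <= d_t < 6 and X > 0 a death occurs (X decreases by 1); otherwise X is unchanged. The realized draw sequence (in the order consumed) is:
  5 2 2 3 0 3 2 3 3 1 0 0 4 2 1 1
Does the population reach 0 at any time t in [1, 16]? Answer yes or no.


t=0: X=3, d=5 → death, X_1=2
t=1: X=2, d=2 → death, X_2=1
t=2: X=1, d=2 → death, X_3=0
t=3: X=0, d=3 → hold, X_4=0
t=4: X=0, d=0 → birth, X_5=1
t=5: X=1, d=3 → death, X_6=0
t=6: X=0, d=2 → hold, X_7=0
t=7: X=0, d=3 → hold, X_8=0
t=8: X=0, d=3 → hold, X_9=0
t=9: X=0, d=1 → birth, X_10=1
t=10: X=1, d=0 → birth, X_11=2
t=11: X=2, d=0 → birth, X_12=3
t=12: X=3, d=4 → death, X_13=2
t=13: X=2, d=2 → death, X_14=1
t=14: X=1, d=1 → birth, X_15=2
t=15: X=2, d=1 → birth, X_16=3

yes


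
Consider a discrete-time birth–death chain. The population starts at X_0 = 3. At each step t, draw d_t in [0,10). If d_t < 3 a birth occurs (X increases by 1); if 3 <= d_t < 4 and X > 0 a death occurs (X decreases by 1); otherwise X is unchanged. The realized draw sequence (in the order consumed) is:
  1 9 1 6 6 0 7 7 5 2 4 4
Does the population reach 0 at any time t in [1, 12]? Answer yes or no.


no

t=0: X=3, d=1 → birth, X_1=4
t=1: X=4, d=9 → hold, X_2=4
t=2: X=4, d=1 → birth, X_3=5
t=3: X=5, d=6 → hold, X_4=5
t=4: X=5, d=6 → hold, X_5=5
t=5: X=5, d=0 → birth, X_6=6
t=6: X=6, d=7 → hold, X_7=6
t=7: X=6, d=7 → hold, X_8=6
t=8: X=6, d=5 → hold, X_9=6
t=9: X=6, d=2 → birth, X_10=7
t=10: X=7, d=4 → hold, X_11=7
t=11: X=7, d=4 → hold, X_12=7


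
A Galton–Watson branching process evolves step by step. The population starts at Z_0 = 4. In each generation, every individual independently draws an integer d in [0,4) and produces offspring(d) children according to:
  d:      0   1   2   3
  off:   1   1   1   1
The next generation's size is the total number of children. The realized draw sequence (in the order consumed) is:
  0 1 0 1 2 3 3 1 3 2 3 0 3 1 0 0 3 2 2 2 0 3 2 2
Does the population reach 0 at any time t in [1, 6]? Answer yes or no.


gen 0: Z_0=4, draws=[0, 1, 0, 1], offspring=[1, 1, 1, 1], Z_1=4
gen 1: Z_1=4, draws=[2, 3, 3, 1], offspring=[1, 1, 1, 1], Z_2=4
gen 2: Z_2=4, draws=[3, 2, 3, 0], offspring=[1, 1, 1, 1], Z_3=4
gen 3: Z_3=4, draws=[3, 1, 0, 0], offspring=[1, 1, 1, 1], Z_4=4
gen 4: Z_4=4, draws=[3, 2, 2, 2], offspring=[1, 1, 1, 1], Z_5=4
gen 5: Z_5=4, draws=[0, 3, 2, 2], offspring=[1, 1, 1, 1], Z_6=4

no


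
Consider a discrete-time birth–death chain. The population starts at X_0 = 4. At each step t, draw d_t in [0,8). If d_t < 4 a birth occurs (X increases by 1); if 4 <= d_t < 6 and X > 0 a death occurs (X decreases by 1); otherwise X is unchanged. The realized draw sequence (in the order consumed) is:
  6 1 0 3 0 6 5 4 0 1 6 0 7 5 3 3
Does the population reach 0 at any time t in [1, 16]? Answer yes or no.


no

t=0: X=4, d=6 → hold, X_1=4
t=1: X=4, d=1 → birth, X_2=5
t=2: X=5, d=0 → birth, X_3=6
t=3: X=6, d=3 → birth, X_4=7
t=4: X=7, d=0 → birth, X_5=8
t=5: X=8, d=6 → hold, X_6=8
t=6: X=8, d=5 → death, X_7=7
t=7: X=7, d=4 → death, X_8=6
t=8: X=6, d=0 → birth, X_9=7
t=9: X=7, d=1 → birth, X_10=8
t=10: X=8, d=6 → hold, X_11=8
t=11: X=8, d=0 → birth, X_12=9
t=12: X=9, d=7 → hold, X_13=9
t=13: X=9, d=5 → death, X_14=8
t=14: X=8, d=3 → birth, X_15=9
t=15: X=9, d=3 → birth, X_16=10


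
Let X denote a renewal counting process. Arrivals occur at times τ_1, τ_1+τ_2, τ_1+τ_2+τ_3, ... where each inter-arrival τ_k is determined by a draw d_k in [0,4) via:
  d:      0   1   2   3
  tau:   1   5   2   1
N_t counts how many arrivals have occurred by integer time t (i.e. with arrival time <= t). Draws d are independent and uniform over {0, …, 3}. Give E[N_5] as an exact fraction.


35/16

Inter-arrival values over d=0..3: [1, 5, 2, 1]
Each d has probability 1/4, so the pmf of τ is: f(1) = 1/2, f(2) = 1/4, f(5) = 1/4
Renewal equation for m(n) = E[N_n]: condition on τ_1 = k (if k <= n, one arrival plus a fresh copy on the remaining n−k steps): m(n) = F(n) + Σ_{k<=n} f(k)·m(n−k), where F(n) = P(τ <= n) and m(0) = 0
m(1) = F(1) = 1/2
m(2) = F(2) + f(1)·m(1) = 3/4 + 1/2·1/2 = 1
m(3) = F(3) + f(1)·m(2) + f(2)·m(1) = 3/4 + 1/2·1 + 1/4·1/2 = 11/8
m(4) = F(4) + f(1)·m(3) + f(2)·m(2) = 3/4 + 1/2·11/8 + 1/4·1 = 27/16
m(5) = F(5) + f(1)·m(4) + f(2)·m(3) = 1 + 1/2·27/16 + 1/4·11/8 = 35/16
E[N_5] = m(5) = 35/16


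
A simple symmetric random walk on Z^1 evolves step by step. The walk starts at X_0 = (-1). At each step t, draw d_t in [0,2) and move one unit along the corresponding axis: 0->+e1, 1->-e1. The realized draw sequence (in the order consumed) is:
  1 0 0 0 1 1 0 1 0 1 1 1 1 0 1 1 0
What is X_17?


t=0: X=(-1), d=1 → -e1, X_1=(-2)
t=1: X=(-2), d=0 → +e1, X_2=(-1)
t=2: X=(-1), d=0 → +e1, X_3=(0)
t=3: X=(0), d=0 → +e1, X_4=(1)
t=4: X=(1), d=1 → -e1, X_5=(0)
t=5: X=(0), d=1 → -e1, X_6=(-1)
t=6: X=(-1), d=0 → +e1, X_7=(0)
t=7: X=(0), d=1 → -e1, X_8=(-1)
t=8: X=(-1), d=0 → +e1, X_9=(0)
t=9: X=(0), d=1 → -e1, X_10=(-1)
t=10: X=(-1), d=1 → -e1, X_11=(-2)
t=11: X=(-2), d=1 → -e1, X_12=(-3)
t=12: X=(-3), d=1 → -e1, X_13=(-4)
t=13: X=(-4), d=0 → +e1, X_14=(-3)
t=14: X=(-3), d=1 → -e1, X_15=(-4)
t=15: X=(-4), d=1 → -e1, X_16=(-5)
t=16: X=(-5), d=0 → +e1, X_17=(-4)

(-4)


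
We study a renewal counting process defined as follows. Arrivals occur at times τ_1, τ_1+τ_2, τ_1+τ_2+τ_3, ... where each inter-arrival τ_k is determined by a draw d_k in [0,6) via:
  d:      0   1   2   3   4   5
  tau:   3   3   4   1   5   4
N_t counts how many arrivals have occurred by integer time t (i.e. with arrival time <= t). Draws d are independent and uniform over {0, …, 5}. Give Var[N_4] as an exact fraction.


542183/1679616

Inter-arrival values over d=0..5: [3, 3, 4, 1, 5, 4]
Each d has probability 1/6, so the pmf of τ is: f(1) = 1/6, f(3) = 1/3, f(4) = 1/3, f(5) = 1/6
Let p_n(j) = P(N_n = j), with p_0 = [1]. Condition on τ_1: p_n(0) = P(τ > n), and for j >= 1, p_n(j) = Σ_{k<=n} f(k)·p_{n−k}(j−1)
p_1 = [5/6, 1/6]  (j = 0..1)
p_2 = [5/6, 5/36, 1/36]  (j = 0..2)
p_3 = [1/2, 17/36, 5/216, 1/216]  (j = 0..3)
p_4 = [1/6, 25/36, 29/216, 5/1296, 1/1296]  (j = 0..4)
E[N_4] = Σ j·p_4(j) = 1267/1296;  E[N_4²] = Σ j²·p_4(j) = 1657/1296
Var[N_4] = 1657/1296 − (1267/1296)² = 542183/1679616


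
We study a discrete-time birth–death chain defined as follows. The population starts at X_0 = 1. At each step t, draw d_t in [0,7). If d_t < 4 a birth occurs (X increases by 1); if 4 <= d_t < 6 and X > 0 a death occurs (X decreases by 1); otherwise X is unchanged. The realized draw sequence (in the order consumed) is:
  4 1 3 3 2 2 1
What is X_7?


6

t=0: X=1, d=4 → death, X_1=0
t=1: X=0, d=1 → birth, X_2=1
t=2: X=1, d=3 → birth, X_3=2
t=3: X=2, d=3 → birth, X_4=3
t=4: X=3, d=2 → birth, X_5=4
t=5: X=4, d=2 → birth, X_6=5
t=6: X=5, d=1 → birth, X_7=6


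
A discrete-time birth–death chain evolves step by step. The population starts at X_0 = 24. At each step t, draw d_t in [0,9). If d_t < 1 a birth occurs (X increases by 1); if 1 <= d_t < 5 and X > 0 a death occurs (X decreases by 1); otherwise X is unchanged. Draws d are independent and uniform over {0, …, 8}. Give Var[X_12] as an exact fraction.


16/3

X can drop by at most 1 per step and X_0 = 24 > T = 12, so X_t >= 24 − t >= 12 > 0 for every t <= 12: the floor at 0 (the 'and X > 0' condition) never binds. Hence X_12 = X_0 + Σ_{t<12} Y_t with i.i.d. increments Y_t = y(d_t) ∈ {+1, −1, 0}.
Outcome values over d=0..8: [1, -1, -1, -1, -1, 0, 0, 0, 0]
Σy = -3, Σy² = 5, M = 9
μ = -3/9 = -1/3,  σ² = 5/9 − (-1/3)² = 4/9
Independent increments: Var[X_12] = 12·σ² = 12·(4/9) = 16/3


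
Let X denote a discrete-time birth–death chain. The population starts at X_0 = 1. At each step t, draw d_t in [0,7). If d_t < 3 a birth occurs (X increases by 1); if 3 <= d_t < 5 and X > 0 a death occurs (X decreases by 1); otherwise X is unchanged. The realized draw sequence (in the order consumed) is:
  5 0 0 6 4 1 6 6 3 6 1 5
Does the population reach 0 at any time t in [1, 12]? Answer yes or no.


t=0: X=1, d=5 → hold, X_1=1
t=1: X=1, d=0 → birth, X_2=2
t=2: X=2, d=0 → birth, X_3=3
t=3: X=3, d=6 → hold, X_4=3
t=4: X=3, d=4 → death, X_5=2
t=5: X=2, d=1 → birth, X_6=3
t=6: X=3, d=6 → hold, X_7=3
t=7: X=3, d=6 → hold, X_8=3
t=8: X=3, d=3 → death, X_9=2
t=9: X=2, d=6 → hold, X_10=2
t=10: X=2, d=1 → birth, X_11=3
t=11: X=3, d=5 → hold, X_12=3

no


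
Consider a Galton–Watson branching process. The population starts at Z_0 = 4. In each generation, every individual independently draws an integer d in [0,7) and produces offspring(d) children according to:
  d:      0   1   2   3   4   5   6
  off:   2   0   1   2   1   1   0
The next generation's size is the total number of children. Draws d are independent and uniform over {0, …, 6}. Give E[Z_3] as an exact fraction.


Outcome values over d=0..6: [2, 0, 1, 2, 1, 1, 0]
Σy = 7, Σy² = 11, M = 7
μ = 7/7 = 1,  σ² = 11/7 − (1)² = 4/7
E[Z_0] = 4
E[Z_1] = 1·E[Z_0] = 4
E[Z_2] = 1·E[Z_1] = 4
E[Z_3] = 1·E[Z_2] = 4

4


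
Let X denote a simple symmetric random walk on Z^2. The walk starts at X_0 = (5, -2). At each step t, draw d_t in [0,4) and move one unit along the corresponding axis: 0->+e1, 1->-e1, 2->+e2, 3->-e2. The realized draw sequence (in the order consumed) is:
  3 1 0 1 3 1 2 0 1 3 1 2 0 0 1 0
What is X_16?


t=0: X=(5, -2), d=3 → -e2, X_1=(5, -3)
t=1: X=(5, -3), d=1 → -e1, X_2=(4, -3)
t=2: X=(4, -3), d=0 → +e1, X_3=(5, -3)
t=3: X=(5, -3), d=1 → -e1, X_4=(4, -3)
t=4: X=(4, -3), d=3 → -e2, X_5=(4, -4)
t=5: X=(4, -4), d=1 → -e1, X_6=(3, -4)
t=6: X=(3, -4), d=2 → +e2, X_7=(3, -3)
t=7: X=(3, -3), d=0 → +e1, X_8=(4, -3)
t=8: X=(4, -3), d=1 → -e1, X_9=(3, -3)
t=9: X=(3, -3), d=3 → -e2, X_10=(3, -4)
t=10: X=(3, -4), d=1 → -e1, X_11=(2, -4)
t=11: X=(2, -4), d=2 → +e2, X_12=(2, -3)
t=12: X=(2, -3), d=0 → +e1, X_13=(3, -3)
t=13: X=(3, -3), d=0 → +e1, X_14=(4, -3)
t=14: X=(4, -3), d=1 → -e1, X_15=(3, -3)
t=15: X=(3, -3), d=0 → +e1, X_16=(4, -3)

(4, -3)
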